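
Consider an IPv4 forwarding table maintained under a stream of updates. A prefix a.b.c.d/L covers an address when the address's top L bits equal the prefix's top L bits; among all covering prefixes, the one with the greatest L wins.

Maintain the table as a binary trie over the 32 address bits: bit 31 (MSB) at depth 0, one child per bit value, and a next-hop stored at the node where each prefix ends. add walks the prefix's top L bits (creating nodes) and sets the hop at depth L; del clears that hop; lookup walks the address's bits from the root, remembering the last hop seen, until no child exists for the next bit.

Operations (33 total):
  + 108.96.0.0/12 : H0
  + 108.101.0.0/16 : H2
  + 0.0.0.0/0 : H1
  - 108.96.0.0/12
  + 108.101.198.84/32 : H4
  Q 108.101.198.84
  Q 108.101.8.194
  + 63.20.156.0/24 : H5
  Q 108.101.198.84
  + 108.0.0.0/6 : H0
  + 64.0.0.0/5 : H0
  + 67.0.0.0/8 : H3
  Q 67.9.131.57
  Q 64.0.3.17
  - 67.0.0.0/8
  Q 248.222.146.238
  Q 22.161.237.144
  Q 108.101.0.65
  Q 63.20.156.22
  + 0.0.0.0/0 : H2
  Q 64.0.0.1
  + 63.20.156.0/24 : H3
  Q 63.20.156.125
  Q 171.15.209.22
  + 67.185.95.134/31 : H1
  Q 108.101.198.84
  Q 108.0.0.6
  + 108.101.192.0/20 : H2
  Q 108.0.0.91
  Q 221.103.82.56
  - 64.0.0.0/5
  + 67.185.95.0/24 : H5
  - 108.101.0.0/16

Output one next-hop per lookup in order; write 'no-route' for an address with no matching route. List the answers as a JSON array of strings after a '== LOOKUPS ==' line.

Trace:
  + 108.96.0.0/12 (H0) depth=12
  + 108.101.0.0/16 (H2) depth=16
  + 0.0.0.0/0 (H1) depth=0
  - 108.96.0.0/12 clear@12
  + 108.101.198.84/32 (H4) depth=32
  ? 108.101.198.84  path d0:H1→d1:-→d2:-→d3:-→d4:-→d5:-→d6:-→d7:-→d8:-→d9:-→d10:-→d11:-→d12:-→d13:-→d14:-→d15:-→d16:H2→d17:-→d18:-→d19:-→d20:-→d21:-→d22:-→d23:-→d24:-→d25:-→d26:-→d27:-→d28:-→d29:-→d30:-→d31:-→d32:H4  best=H4
  ? 108.101.8.194  path d0:H1→d1:-→d2:-→d3:-→d4:-→d5:-→d6:-→d7:-→d8:-→d9:-→d10:-→d11:-→d12:-→d13:-→d14:-→d15:-→d16:H2  best=H2
  + 63.20.156.0/24 (H5) depth=24
  ? 108.101.198.84  path d0:H1→d1:-→d2:-→d3:-→d4:-→d5:-→d6:-→d7:-→d8:-→d9:-→d10:-→d11:-→d12:-→d13:-→d14:-→d15:-→d16:H2→d17:-→d18:-→d19:-→d20:-→d21:-→d22:-→d23:-→d24:-→d25:-→d26:-→d27:-→d28:-→d29:-→d30:-→d31:-→d32:H4  best=H4
  + 108.0.0.0/6 (H0) depth=6
  + 64.0.0.0/5 (H0) depth=5
  + 67.0.0.0/8 (H3) depth=8
  ? 67.9.131.57  path d0:H1→d1:-→d2:-→d3:-→d4:-→d5:H0→d6:-→d7:-→d8:H3  best=H3
  ? 64.0.3.17  path d0:H1→d1:-→d2:-→d3:-→d4:-→d5:H0→d6:-  best=H0
  - 67.0.0.0/8 clear@8
  ? 248.222.146.238  path d0:H1  best=H1
  ? 22.161.237.144  path d0:H1→d1:-→d2:-  best=H1
  ? 108.101.0.65  path d0:H1→d1:-→d2:-→d3:-→d4:-→d5:-→d6:H0→d7:-→d8:-→d9:-→d10:-→d11:-→d12:-→d13:-→d14:-→d15:-→d16:H2  best=H2
  ? 63.20.156.22  path d0:H1→d1:-→d2:-→d3:-→d4:-→d5:-→d6:-→d7:-→d8:-→d9:-→d10:-→d11:-→d12:-→d13:-→d14:-→d15:-→d16:-→d17:-→d18:-→d19:-→d20:-→d21:-→d22:-→d23:-→d24:H5  best=H5
  + 0.0.0.0/0 (H2) depth=0
  ? 64.0.0.1  path d0:H2→d1:-→d2:-→d3:-→d4:-→d5:H0→d6:-  best=H0
  + 63.20.156.0/24 (H3) depth=24
  ? 63.20.156.125  path d0:H2→d1:-→d2:-→d3:-→d4:-→d5:-→d6:-→d7:-→d8:-→d9:-→d10:-→d11:-→d12:-→d13:-→d14:-→d15:-→d16:-→d17:-→d18:-→d19:-→d20:-→d21:-→d22:-→d23:-→d24:H3  best=H3
  ? 171.15.209.22  path d0:H2  best=H2
  + 67.185.95.134/31 (H1) depth=31
  ? 108.101.198.84  path d0:H2→d1:-→d2:-→d3:-→d4:-→d5:-→d6:H0→d7:-→d8:-→d9:-→d10:-→d11:-→d12:-→d13:-→d14:-→d15:-→d16:H2→d17:-→d18:-→d19:-→d20:-→d21:-→d22:-→d23:-→d24:-→d25:-→d26:-→d27:-→d28:-→d29:-→d30:-→d31:-→d32:H4  best=H4
  ? 108.0.0.6  path d0:H2→d1:-→d2:-→d3:-→d4:-→d5:-→d6:H0→d7:-→d8:-→d9:-  best=H0
  + 108.101.192.0/20 (H2) depth=20
  ? 108.0.0.91  path d0:H2→d1:-→d2:-→d3:-→d4:-→d5:-→d6:H0→d7:-→d8:-→d9:-  best=H0
  ? 221.103.82.56  path d0:H2  best=H2
  - 64.0.0.0/5 clear@5
  + 67.185.95.0/24 (H5) depth=24
  - 108.101.0.0/16 clear@16

== LOOKUPS ==
["H4","H2","H4","H3","H0","H1","H1","H2","H5","H0","H3","H2","H4","H0","H0","H2"]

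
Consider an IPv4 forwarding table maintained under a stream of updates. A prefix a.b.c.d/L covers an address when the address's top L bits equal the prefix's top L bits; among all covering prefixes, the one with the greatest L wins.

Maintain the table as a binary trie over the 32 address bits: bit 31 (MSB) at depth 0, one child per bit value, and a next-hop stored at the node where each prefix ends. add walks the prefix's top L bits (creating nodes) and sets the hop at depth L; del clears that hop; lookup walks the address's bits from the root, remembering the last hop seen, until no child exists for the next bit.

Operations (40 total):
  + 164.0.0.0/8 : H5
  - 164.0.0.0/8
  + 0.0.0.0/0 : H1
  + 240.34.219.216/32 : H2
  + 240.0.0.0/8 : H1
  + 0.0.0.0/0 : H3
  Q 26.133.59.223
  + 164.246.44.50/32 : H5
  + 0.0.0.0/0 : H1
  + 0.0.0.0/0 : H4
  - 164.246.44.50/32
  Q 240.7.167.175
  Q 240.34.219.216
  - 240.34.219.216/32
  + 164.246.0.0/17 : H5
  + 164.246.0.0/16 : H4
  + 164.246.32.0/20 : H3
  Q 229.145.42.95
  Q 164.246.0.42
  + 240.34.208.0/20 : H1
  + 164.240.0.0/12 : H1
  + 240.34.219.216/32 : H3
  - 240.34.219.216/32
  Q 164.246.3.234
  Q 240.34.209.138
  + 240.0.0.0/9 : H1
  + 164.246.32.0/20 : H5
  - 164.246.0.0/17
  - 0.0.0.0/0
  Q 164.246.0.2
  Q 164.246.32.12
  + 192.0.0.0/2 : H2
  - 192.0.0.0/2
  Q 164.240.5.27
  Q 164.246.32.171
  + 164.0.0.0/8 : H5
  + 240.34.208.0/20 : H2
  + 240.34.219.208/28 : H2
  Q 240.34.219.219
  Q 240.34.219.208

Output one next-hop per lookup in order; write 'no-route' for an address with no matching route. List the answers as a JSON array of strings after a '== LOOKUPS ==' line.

Trace:
  add 164.0.0.0/8 -> H5 at depth 8
  del 164.0.0.0/8 (clear depth 8)
  add 0.0.0.0/0 -> H1 at depth 0
  add 240.34.219.216/32 -> H2 at depth 32
  add 240.0.0.0/8 -> H1 at depth 8
  add 0.0.0.0/0 -> H3 at depth 0
  Q 26.133.59.223: descend ε ; hops seen [H3] ; pick H3
  add 164.246.44.50/32 -> H5 at depth 32
  add 0.0.0.0/0 -> H1 at depth 0
  add 0.0.0.0/0 -> H4 at depth 0
  del 164.246.44.50/32 (clear depth 32)
  Q 240.7.167.175: descend 1111000000 ; hops seen [H4,H1] ; pick H1
  Q 240.34.219.216: descend 11110000001000101101101111011000 ; hops seen [H4,H1,H2] ; pick H2
  del 240.34.219.216/32 (clear depth 32)
  add 164.246.0.0/17 -> H5 at depth 17
  add 164.246.0.0/16 -> H4 at depth 16
  add 164.246.32.0/20 -> H3 at depth 20
  Q 229.145.42.95: descend 111 ; hops seen [H4] ; pick H4
  Q 164.246.0.42: descend 101001001111011000 ; hops seen [H4,H4,H5] ; pick H5
  add 240.34.208.0/20 -> H1 at depth 20
  add 164.240.0.0/12 -> H1 at depth 12
  add 240.34.219.216/32 -> H3 at depth 32
  del 240.34.219.216/32 (clear depth 32)
  Q 164.246.3.234: descend 101001001111011000 ; hops seen [H4,H1,H4,H5] ; pick H5
  Q 240.34.209.138: descend 11110000001000101101 ; hops seen [H4,H1,H1] ; pick H1
  add 240.0.0.0/9 -> H1 at depth 9
  add 164.246.32.0/20 -> H5 at depth 20
  del 164.246.0.0/17 (clear depth 17)
  del 0.0.0.0/0 (clear depth 0)
  Q 164.246.0.2: descend 101001001111011000 ; hops seen [H1,H4] ; pick H4
  Q 164.246.32.12: descend 10100100111101100010 ; hops seen [H1,H4,H5] ; pick H5
  add 192.0.0.0/2 -> H2 at depth 2
  del 192.0.0.0/2 (clear depth 2)
  Q 164.240.5.27: descend 1010010011110 ; hops seen [H1] ; pick H1
  Q 164.246.32.171: descend 10100100111101100010 ; hops seen [H1,H4,H5] ; pick H5
  add 164.0.0.0/8 -> H5 at depth 8
  add 240.34.208.0/20 -> H2 at depth 20
  add 240.34.219.208/28 -> H2 at depth 28
  Q 240.34.219.219: descend 111100000010001011011011110110 ; hops seen [H1,H1,H2,H2] ; pick H2
  Q 240.34.219.208: descend 1111000000100010110110111101 ; hops seen [H1,H1,H2,H2] ; pick H2

== LOOKUPS ==
["H3","H1","H2","H4","H5","H5","H1","H4","H5","H1","H5","H2","H2"]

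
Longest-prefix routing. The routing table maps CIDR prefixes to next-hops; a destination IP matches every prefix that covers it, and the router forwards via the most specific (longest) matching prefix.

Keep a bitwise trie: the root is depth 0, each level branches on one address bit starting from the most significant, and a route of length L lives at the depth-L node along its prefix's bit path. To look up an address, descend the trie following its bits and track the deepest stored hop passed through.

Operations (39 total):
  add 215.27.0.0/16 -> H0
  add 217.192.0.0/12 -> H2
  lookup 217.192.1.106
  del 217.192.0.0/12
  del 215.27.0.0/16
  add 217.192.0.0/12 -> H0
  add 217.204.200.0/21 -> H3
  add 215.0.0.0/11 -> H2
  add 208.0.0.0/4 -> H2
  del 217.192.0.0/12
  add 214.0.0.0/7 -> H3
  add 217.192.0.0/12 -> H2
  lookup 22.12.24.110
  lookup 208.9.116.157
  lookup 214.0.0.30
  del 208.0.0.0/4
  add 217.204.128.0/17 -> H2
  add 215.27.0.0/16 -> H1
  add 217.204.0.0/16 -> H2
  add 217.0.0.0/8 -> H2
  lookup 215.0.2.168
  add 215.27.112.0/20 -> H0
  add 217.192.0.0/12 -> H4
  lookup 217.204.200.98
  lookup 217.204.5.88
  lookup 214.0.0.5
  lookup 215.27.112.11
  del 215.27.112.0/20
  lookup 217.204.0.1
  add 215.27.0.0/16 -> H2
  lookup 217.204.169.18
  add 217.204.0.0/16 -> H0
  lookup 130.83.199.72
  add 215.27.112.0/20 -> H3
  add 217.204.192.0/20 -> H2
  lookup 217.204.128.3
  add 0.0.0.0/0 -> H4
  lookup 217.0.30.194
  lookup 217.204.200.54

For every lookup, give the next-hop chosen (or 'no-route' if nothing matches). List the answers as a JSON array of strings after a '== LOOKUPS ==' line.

Trace:
  add 215.27.0.0/16 -> H0 at depth 16
  add 217.192.0.0/12 -> H2 at depth 12
  Q 217.192.1.106: descend 110110011100 ; hops seen [H2] ; pick H2
  - 217.192.0.0/12 clear@12
  - 215.27.0.0/16 clear@16
  add 217.192.0.0/12 -> H0 at depth 12
  add 217.204.200.0/21 -> H3 at depth 21
  add 215.0.0.0/11 -> H2 at depth 11
  add 208.0.0.0/4 -> H2 at depth 4
  - 217.192.0.0/12 clear@12
  add 214.0.0.0/7 -> H3 at depth 7
  add 217.192.0.0/12 -> H2 at depth 12
  Q 22.12.24.110: descend ε ; hops seen [∅] ; pick no-route
  Q 208.9.116.157: descend 11010 ; hops seen [H2] ; pick H2
  Q 214.0.0.30: descend 1101011 ; hops seen [H2,H3] ; pick H3
  - 208.0.0.0/4 clear@4
  add 217.204.128.0/17 -> H2 at depth 17
  add 215.27.0.0/16 -> H1 at depth 16
  add 217.204.0.0/16 -> H2 at depth 16
  add 217.0.0.0/8 -> H2 at depth 8
  Q 215.0.2.168: descend 11010111000 ; hops seen [H3,H2] ; pick H2
  add 215.27.112.0/20 -> H0 at depth 20
  add 217.192.0.0/12 -> H4 at depth 12
  Q 217.204.200.98: descend 110110011100110011001 ; hops seen [H2,H4,H2,H2,H3] ; pick H3
  Q 217.204.5.88: descend 1101100111001100 ; hops seen [H2,H4,H2] ; pick H2
  Q 214.0.0.5: descend 1101011 ; hops seen [H3] ; pick H3
  Q 215.27.112.11: descend 11010111000110110111 ; hops seen [H3,H2,H1,H0] ; pick H0
  - 215.27.112.0/20 clear@20
  Q 217.204.0.1: descend 1101100111001100 ; hops seen [H2,H4,H2] ; pick H2
  add 215.27.0.0/16 -> H2 at depth 16
  Q 217.204.169.18: descend 11011001110011001 ; hops seen [H2,H4,H2,H2] ; pick H2
  add 217.204.0.0/16 -> H0 at depth 16
  Q 130.83.199.72: descend 1 ; hops seen [∅] ; pick no-route
  add 215.27.112.0/20 -> H3 at depth 20
  add 217.204.192.0/20 -> H2 at depth 20
  Q 217.204.128.3: descend 11011001110011001 ; hops seen [H2,H4,H0,H2] ; pick H2
  add 0.0.0.0/0 -> H4 at depth 0
  Q 217.0.30.194: descend 11011001 ; hops seen [H4,H2] ; pick H2
  Q 217.204.200.54: descend 110110011100110011001 ; hops seen [H4,H2,H4,H0,H2,H2,H3] ; pick H3

== LOOKUPS ==
["H2","no-route","H2","H3","H2","H3","H2","H3","H0","H2","H2","no-route","H2","H2","H3"]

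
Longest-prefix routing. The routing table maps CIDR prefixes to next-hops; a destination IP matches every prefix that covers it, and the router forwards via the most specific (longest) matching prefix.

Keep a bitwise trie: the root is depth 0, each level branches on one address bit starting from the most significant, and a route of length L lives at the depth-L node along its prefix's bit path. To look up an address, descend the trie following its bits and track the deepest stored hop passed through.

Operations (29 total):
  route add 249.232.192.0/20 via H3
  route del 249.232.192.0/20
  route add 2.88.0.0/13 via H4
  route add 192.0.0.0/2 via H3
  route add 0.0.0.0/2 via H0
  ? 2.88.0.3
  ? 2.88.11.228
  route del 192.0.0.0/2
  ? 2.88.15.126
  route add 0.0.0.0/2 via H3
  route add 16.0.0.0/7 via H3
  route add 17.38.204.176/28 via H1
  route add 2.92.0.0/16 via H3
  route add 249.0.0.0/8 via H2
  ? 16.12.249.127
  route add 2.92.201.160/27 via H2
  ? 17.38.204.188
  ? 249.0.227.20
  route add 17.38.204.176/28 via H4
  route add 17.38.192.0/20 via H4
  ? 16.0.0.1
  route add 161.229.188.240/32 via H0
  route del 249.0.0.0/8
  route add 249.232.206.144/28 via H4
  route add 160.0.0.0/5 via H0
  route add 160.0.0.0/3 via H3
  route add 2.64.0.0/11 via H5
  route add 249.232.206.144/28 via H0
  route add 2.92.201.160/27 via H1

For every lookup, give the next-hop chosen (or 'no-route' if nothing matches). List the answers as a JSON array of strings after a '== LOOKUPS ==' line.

Trace:
  add 249.232.192.0/20 -> H3 at depth 20
  - 249.232.192.0/20 clear@20
  add 2.88.0.0/13 -> H4 at depth 13
  add 192.0.0.0/2 -> H3 at depth 2
  add 0.0.0.0/2 -> H0 at depth 2
  lookup 2.88.0.3: bits 0000001001011 walk d0:-→d1:-→d2:H0→d3:-→d4:-→d5:-→d6:-→d7:-→d8:-→d9:-→d10:-→d11:-→d12:-→d13:H4 -> H4
  lookup 2.88.11.228: bits 0000001001011 walk d0:-→d1:-→d2:H0→d3:-→d4:-→d5:-→d6:-→d7:-→d8:-→d9:-→d10:-→d11:-→d12:-→d13:H4 -> H4
  - 192.0.0.0/2 clear@2
  lookup 2.88.15.126: bits 0000001001011 walk d0:-→d1:-→d2:H0→d3:-→d4:-→d5:-→d6:-→d7:-→d8:-→d9:-→d10:-→d11:-→d12:-→d13:H4 -> H4
  add 0.0.0.0/2 -> H3 at depth 2
  add 16.0.0.0/7 -> H3 at depth 7
  add 17.38.204.176/28 -> H1 at depth 28
  add 2.92.0.0/16 -> H3 at depth 16
  add 249.0.0.0/8 -> H2 at depth 8
  lookup 16.12.249.127: bits 0001000 walk d0:-→d1:-→d2:H3→d3:-→d4:-→d5:-→d6:-→d7:H3 -> H3
  add 2.92.201.160/27 -> H2 at depth 27
  lookup 17.38.204.188: bits 0001000100100110110011001011 walk d0:-→d1:-→d2:H3→d3:-→d4:-→d5:-→d6:-→d7:H3→d8:-→d9:-→d10:-→d11:-→d12:-→d13:-→d14:-→d15:-→d16:-→d17:-→d18:-→d19:-→d20:-→d21:-→d22:-→d23:-→d24:-→d25:-→d26:-→d27:-→d28:H1 -> H1
  lookup 249.0.227.20: bits 11111001 walk d0:-→d1:-→d2:-→d3:-→d4:-→d5:-→d6:-→d7:-→d8:H2 -> H2
  add 17.38.204.176/28 -> H4 at depth 28
  add 17.38.192.0/20 -> H4 at depth 20
  lookup 16.0.0.1: bits 0001000 walk d0:-→d1:-→d2:H3→d3:-→d4:-→d5:-→d6:-→d7:H3 -> H3
  add 161.229.188.240/32 -> H0 at depth 32
  - 249.0.0.0/8 clear@8
  add 249.232.206.144/28 -> H4 at depth 28
  add 160.0.0.0/5 -> H0 at depth 5
  add 160.0.0.0/3 -> H3 at depth 3
  add 2.64.0.0/11 -> H5 at depth 11
  add 249.232.206.144/28 -> H0 at depth 28
  add 2.92.201.160/27 -> H1 at depth 27

== LOOKUPS ==
["H4","H4","H4","H3","H1","H2","H3"]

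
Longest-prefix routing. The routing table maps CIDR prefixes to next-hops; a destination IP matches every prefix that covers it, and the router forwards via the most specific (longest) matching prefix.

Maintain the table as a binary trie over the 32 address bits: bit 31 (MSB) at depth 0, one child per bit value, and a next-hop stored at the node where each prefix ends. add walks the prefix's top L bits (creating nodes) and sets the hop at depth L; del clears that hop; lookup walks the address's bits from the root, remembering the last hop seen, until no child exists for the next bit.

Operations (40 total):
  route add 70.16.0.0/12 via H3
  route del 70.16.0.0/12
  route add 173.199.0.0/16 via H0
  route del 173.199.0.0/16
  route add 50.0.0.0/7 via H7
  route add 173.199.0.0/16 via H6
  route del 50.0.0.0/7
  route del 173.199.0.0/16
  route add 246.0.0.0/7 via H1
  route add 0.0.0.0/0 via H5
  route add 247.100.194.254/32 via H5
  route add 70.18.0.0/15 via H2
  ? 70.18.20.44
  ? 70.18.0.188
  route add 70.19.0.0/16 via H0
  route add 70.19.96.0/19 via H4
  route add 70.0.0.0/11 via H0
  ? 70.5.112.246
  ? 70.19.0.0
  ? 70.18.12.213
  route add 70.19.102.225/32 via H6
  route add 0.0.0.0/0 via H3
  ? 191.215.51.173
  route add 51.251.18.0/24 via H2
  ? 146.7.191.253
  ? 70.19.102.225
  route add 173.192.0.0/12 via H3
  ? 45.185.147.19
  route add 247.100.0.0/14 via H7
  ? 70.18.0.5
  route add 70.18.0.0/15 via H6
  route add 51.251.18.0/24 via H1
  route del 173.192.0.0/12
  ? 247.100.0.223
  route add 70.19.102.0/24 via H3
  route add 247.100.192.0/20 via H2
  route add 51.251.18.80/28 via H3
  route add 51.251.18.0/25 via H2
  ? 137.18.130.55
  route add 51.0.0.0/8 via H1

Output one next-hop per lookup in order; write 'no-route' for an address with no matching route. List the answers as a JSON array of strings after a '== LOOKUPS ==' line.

Trace:
  + 70.16.0.0/12 (H3) depth=12
  del 70.16.0.0/12 (clear depth 12)
  + 173.199.0.0/16 (H0) depth=16
  del 173.199.0.0/16 (clear depth 16)
  + 50.0.0.0/7 (H7) depth=7
  + 173.199.0.0/16 (H6) depth=16
  del 50.0.0.0/7 (clear depth 7)
  del 173.199.0.0/16 (clear depth 16)
  + 246.0.0.0/7 (H1) depth=7
  + 0.0.0.0/0 (H5) depth=0
  + 247.100.194.254/32 (H5) depth=32
  + 70.18.0.0/15 (H2) depth=15
  Q 70.18.20.44: descend 010001100001001 ; hops seen [H5,H2] ; pick H2
  Q 70.18.0.188: descend 010001100001001 ; hops seen [H5,H2] ; pick H2
  + 70.19.0.0/16 (H0) depth=16
  + 70.19.96.0/19 (H4) depth=19
  + 70.0.0.0/11 (H0) depth=11
  Q 70.5.112.246: descend 01000110000 ; hops seen [H5,H0] ; pick H0
  Q 70.19.0.0: descend 01000110000100110 ; hops seen [H5,H0,H2,H0] ; pick H0
  Q 70.18.12.213: descend 010001100001001 ; hops seen [H5,H0,H2] ; pick H2
  + 70.19.102.225/32 (H6) depth=32
  + 0.0.0.0/0 (H3) depth=0
  Q 191.215.51.173: descend 101 ; hops seen [H3] ; pick H3
  + 51.251.18.0/24 (H2) depth=24
  Q 146.7.191.253: descend 10 ; hops seen [H3] ; pick H3
  Q 70.19.102.225: descend 01000110000100110110011011100001 ; hops seen [H3,H0,H2,H0,H4,H6] ; pick H6
  + 173.192.0.0/12 (H3) depth=12
  Q 45.185.147.19: descend 001 ; hops seen [H3] ; pick H3
  + 247.100.0.0/14 (H7) depth=14
  Q 70.18.0.5: descend 010001100001001 ; hops seen [H3,H0,H2] ; pick H2
  + 70.18.0.0/15 (H6) depth=15
  + 51.251.18.0/24 (H1) depth=24
  del 173.192.0.0/12 (clear depth 12)
  Q 247.100.0.223: descend 1111011101100100 ; hops seen [H3,H1,H7] ; pick H7
  + 70.19.102.0/24 (H3) depth=24
  + 247.100.192.0/20 (H2) depth=20
  + 51.251.18.80/28 (H3) depth=28
  + 51.251.18.0/25 (H2) depth=25
  Q 137.18.130.55: descend 10 ; hops seen [H3] ; pick H3
  + 51.0.0.0/8 (H1) depth=8

== LOOKUPS ==
["H2","H2","H0","H0","H2","H3","H3","H6","H3","H2","H7","H3"]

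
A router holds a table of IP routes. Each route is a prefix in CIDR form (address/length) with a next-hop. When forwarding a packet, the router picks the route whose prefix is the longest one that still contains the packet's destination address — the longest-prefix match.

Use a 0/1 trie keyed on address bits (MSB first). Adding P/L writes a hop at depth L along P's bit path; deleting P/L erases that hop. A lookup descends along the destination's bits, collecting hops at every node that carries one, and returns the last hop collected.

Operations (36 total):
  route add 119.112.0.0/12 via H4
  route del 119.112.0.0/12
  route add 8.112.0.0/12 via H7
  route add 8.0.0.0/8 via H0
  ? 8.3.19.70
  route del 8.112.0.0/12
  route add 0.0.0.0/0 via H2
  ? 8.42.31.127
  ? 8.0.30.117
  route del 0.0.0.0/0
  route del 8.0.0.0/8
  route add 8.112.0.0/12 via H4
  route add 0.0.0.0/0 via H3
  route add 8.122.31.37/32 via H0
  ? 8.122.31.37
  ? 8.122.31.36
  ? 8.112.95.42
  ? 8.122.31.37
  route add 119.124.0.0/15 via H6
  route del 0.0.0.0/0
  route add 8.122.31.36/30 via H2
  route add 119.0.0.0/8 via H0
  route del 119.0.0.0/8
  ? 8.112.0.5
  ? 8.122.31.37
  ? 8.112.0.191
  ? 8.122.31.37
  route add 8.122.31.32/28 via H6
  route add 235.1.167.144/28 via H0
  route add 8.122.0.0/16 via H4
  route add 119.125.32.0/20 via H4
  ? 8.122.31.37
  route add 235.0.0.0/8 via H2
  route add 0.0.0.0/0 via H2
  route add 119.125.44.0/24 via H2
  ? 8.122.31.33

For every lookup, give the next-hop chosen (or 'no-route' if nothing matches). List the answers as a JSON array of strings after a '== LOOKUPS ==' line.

Apply in order:
  + 119.112.0.0/12 (H4) depth=12
  - 119.112.0.0/12 clear@12
  + 8.112.0.0/12 (H7) depth=12
  + 8.0.0.0/8 (H0) depth=8
  Q 8.3.19.70: descend 000010000 ; hops seen [H0] ; pick H0
  - 8.112.0.0/12 clear@12
  + 0.0.0.0/0 (H2) depth=0
  Q 8.42.31.127: descend 000010000 ; hops seen [H2,H0] ; pick H0
  Q 8.0.30.117: descend 000010000 ; hops seen [H2,H0] ; pick H0
  - 0.0.0.0/0 clear@0
  - 8.0.0.0/8 clear@8
  + 8.112.0.0/12 (H4) depth=12
  + 0.0.0.0/0 (H3) depth=0
  + 8.122.31.37/32 (H0) depth=32
  Q 8.122.31.37: descend 00001000011110100001111100100101 ; hops seen [H3,H4,H0] ; pick H0
  Q 8.122.31.36: descend 0000100001111010000111110010010 ; hops seen [H3,H4] ; pick H4
  Q 8.112.95.42: descend 000010000111 ; hops seen [H3,H4] ; pick H4
  Q 8.122.31.37: descend 00001000011110100001111100100101 ; hops seen [H3,H4,H0] ; pick H0
  + 119.124.0.0/15 (H6) depth=15
  - 0.0.0.0/0 clear@0
  + 8.122.31.36/30 (H2) depth=30
  + 119.0.0.0/8 (H0) depth=8
  - 119.0.0.0/8 clear@8
  Q 8.112.0.5: descend 000010000111 ; hops seen [H4] ; pick H4
  Q 8.122.31.37: descend 00001000011110100001111100100101 ; hops seen [H4,H2,H0] ; pick H0
  Q 8.112.0.191: descend 000010000111 ; hops seen [H4] ; pick H4
  Q 8.122.31.37: descend 00001000011110100001111100100101 ; hops seen [H4,H2,H0] ; pick H0
  + 8.122.31.32/28 (H6) depth=28
  + 235.1.167.144/28 (H0) depth=28
  + 8.122.0.0/16 (H4) depth=16
  + 119.125.32.0/20 (H4) depth=20
  Q 8.122.31.37: descend 00001000011110100001111100100101 ; hops seen [H4,H4,H6,H2,H0] ; pick H0
  + 235.0.0.0/8 (H2) depth=8
  + 0.0.0.0/0 (H2) depth=0
  + 119.125.44.0/24 (H2) depth=24
  Q 8.122.31.33: descend 00001000011110100001111100100 ; hops seen [H2,H4,H4,H6] ; pick H6

== LOOKUPS ==
["H0","H0","H0","H0","H4","H4","H0","H4","H0","H4","H0","H0","H6"]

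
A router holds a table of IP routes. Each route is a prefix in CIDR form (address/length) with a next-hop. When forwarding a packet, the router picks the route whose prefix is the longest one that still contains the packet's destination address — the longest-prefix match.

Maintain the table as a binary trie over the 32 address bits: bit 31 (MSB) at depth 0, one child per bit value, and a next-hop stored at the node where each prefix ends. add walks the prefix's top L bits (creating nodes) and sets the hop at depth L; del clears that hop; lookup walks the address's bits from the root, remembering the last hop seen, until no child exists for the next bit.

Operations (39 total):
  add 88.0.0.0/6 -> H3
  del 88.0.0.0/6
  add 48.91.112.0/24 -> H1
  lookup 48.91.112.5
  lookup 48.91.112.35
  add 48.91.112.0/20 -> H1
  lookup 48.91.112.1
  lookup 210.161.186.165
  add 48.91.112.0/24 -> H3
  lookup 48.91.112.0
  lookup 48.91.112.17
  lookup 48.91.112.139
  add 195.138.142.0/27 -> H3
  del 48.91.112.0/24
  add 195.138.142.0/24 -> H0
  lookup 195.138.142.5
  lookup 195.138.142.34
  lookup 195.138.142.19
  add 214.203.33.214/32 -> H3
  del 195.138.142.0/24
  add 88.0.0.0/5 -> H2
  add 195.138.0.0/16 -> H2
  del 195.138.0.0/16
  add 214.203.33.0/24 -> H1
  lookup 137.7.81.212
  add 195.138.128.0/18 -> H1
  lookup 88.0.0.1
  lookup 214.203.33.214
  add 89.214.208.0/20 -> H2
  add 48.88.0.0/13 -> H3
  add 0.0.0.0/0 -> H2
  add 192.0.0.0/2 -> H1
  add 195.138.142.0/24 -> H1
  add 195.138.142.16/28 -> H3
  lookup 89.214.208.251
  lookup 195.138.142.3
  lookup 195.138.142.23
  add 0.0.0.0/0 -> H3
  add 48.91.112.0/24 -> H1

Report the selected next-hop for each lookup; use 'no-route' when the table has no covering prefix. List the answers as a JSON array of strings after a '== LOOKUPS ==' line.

Process each operation:
  add 88.0.0.0/6 -> H3 at depth 6
  del 88.0.0.0/6 (clear depth 6)
  add 48.91.112.0/24 -> H1 at depth 24
  lookup 48.91.112.5: bits 001100000101101101110000 walk d0:-→d1:-→d2:-→d3:-→d4:-→d5:-→d6:-→d7:-→d8:-→d9:-→d10:-→d11:-→d12:-→d13:-→d14:-→d15:-→d16:-→d17:-→d18:-→d19:-→d20:-→d21:-→d22:-→d23:-→d24:H1 -> H1
  lookup 48.91.112.35: bits 001100000101101101110000 walk d0:-→d1:-→d2:-→d3:-→d4:-→d5:-→d6:-→d7:-→d8:-→d9:-→d10:-→d11:-→d12:-→d13:-→d14:-→d15:-→d16:-→d17:-→d18:-→d19:-→d20:-→d21:-→d22:-→d23:-→d24:H1 -> H1
  add 48.91.112.0/20 -> H1 at depth 20
  lookup 48.91.112.1: bits 001100000101101101110000 walk d0:-→d1:-→d2:-→d3:-→d4:-→d5:-→d6:-→d7:-→d8:-→d9:-→d10:-→d11:-→d12:-→d13:-→d14:-→d15:-→d16:-→d17:-→d18:-→d19:-→d20:H1→d21:-→d22:-→d23:-→d24:H1 -> H1
  lookup 210.161.186.165: bits ε walk d0:- -> no-route
  add 48.91.112.0/24 -> H3 at depth 24
  lookup 48.91.112.0: bits 001100000101101101110000 walk d0:-→d1:-→d2:-→d3:-→d4:-→d5:-→d6:-→d7:-→d8:-→d9:-→d10:-→d11:-→d12:-→d13:-→d14:-→d15:-→d16:-→d17:-→d18:-→d19:-→d20:H1→d21:-→d22:-→d23:-→d24:H3 -> H3
  lookup 48.91.112.17: bits 001100000101101101110000 walk d0:-→d1:-→d2:-→d3:-→d4:-→d5:-→d6:-→d7:-→d8:-→d9:-→d10:-→d11:-→d12:-→d13:-→d14:-→d15:-→d16:-→d17:-→d18:-→d19:-→d20:H1→d21:-→d22:-→d23:-→d24:H3 -> H3
  lookup 48.91.112.139: bits 001100000101101101110000 walk d0:-→d1:-→d2:-→d3:-→d4:-→d5:-→d6:-→d7:-→d8:-→d9:-→d10:-→d11:-→d12:-→d13:-→d14:-→d15:-→d16:-→d17:-→d18:-→d19:-→d20:H1→d21:-→d22:-→d23:-→d24:H3 -> H3
  add 195.138.142.0/27 -> H3 at depth 27
  del 48.91.112.0/24 (clear depth 24)
  add 195.138.142.0/24 -> H0 at depth 24
  lookup 195.138.142.5: bits 110000111000101010001110000 walk d0:-→d1:-→d2:-→d3:-→d4:-→d5:-→d6:-→d7:-→d8:-→d9:-→d10:-→d11:-→d12:-→d13:-→d14:-→d15:-→d16:-→d17:-→d18:-→d19:-→d20:-→d21:-→d22:-→d23:-→d24:H0→d25:-→d26:-→d27:H3 -> H3
  lookup 195.138.142.34: bits 11000011100010101000111000 walk d0:-→d1:-→d2:-→d3:-→d4:-→d5:-→d6:-→d7:-→d8:-→d9:-→d10:-→d11:-→d12:-→d13:-→d14:-→d15:-→d16:-→d17:-→d18:-→d19:-→d20:-→d21:-→d22:-→d23:-→d24:H0→d25:-→d26:- -> H0
  lookup 195.138.142.19: bits 110000111000101010001110000 walk d0:-→d1:-→d2:-→d3:-→d4:-→d5:-→d6:-→d7:-→d8:-→d9:-→d10:-→d11:-→d12:-→d13:-→d14:-→d15:-→d16:-→d17:-→d18:-→d19:-→d20:-→d21:-→d22:-→d23:-→d24:H0→d25:-→d26:-→d27:H3 -> H3
  add 214.203.33.214/32 -> H3 at depth 32
  del 195.138.142.0/24 (clear depth 24)
  add 88.0.0.0/5 -> H2 at depth 5
  add 195.138.0.0/16 -> H2 at depth 16
  del 195.138.0.0/16 (clear depth 16)
  add 214.203.33.0/24 -> H1 at depth 24
  lookup 137.7.81.212: bits 1 walk d0:-→d1:- -> no-route
  add 195.138.128.0/18 -> H1 at depth 18
  lookup 88.0.0.1: bits 010110 walk d0:-→d1:-→d2:-→d3:-→d4:-→d5:H2→d6:- -> H2
  lookup 214.203.33.214: bits 11010110110010110010000111010110 walk d0:-→d1:-→d2:-→d3:-→d4:-→d5:-→d6:-→d7:-→d8:-→d9:-→d10:-→d11:-→d12:-→d13:-→d14:-→d15:-→d16:-→d17:-→d18:-→d19:-→d20:-→d21:-→d22:-→d23:-→d24:H1→d25:-→d26:-→d27:-→d28:-→d29:-→d30:-→d31:-→d32:H3 -> H3
  add 89.214.208.0/20 -> H2 at depth 20
  add 48.88.0.0/13 -> H3 at depth 13
  add 0.0.0.0/0 -> H2 at depth 0
  add 192.0.0.0/2 -> H1 at depth 2
  add 195.138.142.0/24 -> H1 at depth 24
  add 195.138.142.16/28 -> H3 at depth 28
  lookup 89.214.208.251: bits 01011001110101101101 walk d0:H2→d1:-→d2:-→d3:-→d4:-→d5:H2→d6:-→d7:-→d8:-→d9:-→d10:-→d11:-→d12:-→d13:-→d14:-→d15:-→d16:-→d17:-→d18:-→d19:-→d20:H2 -> H2
  lookup 195.138.142.3: bits 110000111000101010001110000 walk d0:H2→d1:-→d2:H1→d3:-→d4:-→d5:-→d6:-→d7:-→d8:-→d9:-→d10:-→d11:-→d12:-→d13:-→d14:-→d15:-→d16:-→d17:-→d18:H1→d19:-→d20:-→d21:-→d22:-→d23:-→d24:H1→d25:-→d26:-→d27:H3 -> H3
  lookup 195.138.142.23: bits 1100001110001010100011100001 walk d0:H2→d1:-→d2:H1→d3:-→d4:-→d5:-→d6:-→d7:-→d8:-→d9:-→d10:-→d11:-→d12:-→d13:-→d14:-→d15:-→d16:-→d17:-→d18:H1→d19:-→d20:-→d21:-→d22:-→d23:-→d24:H1→d25:-→d26:-→d27:H3→d28:H3 -> H3
  add 0.0.0.0/0 -> H3 at depth 0
  add 48.91.112.0/24 -> H1 at depth 24

== LOOKUPS ==
["H1","H1","H1","no-route","H3","H3","H3","H3","H0","H3","no-route","H2","H3","H2","H3","H3"]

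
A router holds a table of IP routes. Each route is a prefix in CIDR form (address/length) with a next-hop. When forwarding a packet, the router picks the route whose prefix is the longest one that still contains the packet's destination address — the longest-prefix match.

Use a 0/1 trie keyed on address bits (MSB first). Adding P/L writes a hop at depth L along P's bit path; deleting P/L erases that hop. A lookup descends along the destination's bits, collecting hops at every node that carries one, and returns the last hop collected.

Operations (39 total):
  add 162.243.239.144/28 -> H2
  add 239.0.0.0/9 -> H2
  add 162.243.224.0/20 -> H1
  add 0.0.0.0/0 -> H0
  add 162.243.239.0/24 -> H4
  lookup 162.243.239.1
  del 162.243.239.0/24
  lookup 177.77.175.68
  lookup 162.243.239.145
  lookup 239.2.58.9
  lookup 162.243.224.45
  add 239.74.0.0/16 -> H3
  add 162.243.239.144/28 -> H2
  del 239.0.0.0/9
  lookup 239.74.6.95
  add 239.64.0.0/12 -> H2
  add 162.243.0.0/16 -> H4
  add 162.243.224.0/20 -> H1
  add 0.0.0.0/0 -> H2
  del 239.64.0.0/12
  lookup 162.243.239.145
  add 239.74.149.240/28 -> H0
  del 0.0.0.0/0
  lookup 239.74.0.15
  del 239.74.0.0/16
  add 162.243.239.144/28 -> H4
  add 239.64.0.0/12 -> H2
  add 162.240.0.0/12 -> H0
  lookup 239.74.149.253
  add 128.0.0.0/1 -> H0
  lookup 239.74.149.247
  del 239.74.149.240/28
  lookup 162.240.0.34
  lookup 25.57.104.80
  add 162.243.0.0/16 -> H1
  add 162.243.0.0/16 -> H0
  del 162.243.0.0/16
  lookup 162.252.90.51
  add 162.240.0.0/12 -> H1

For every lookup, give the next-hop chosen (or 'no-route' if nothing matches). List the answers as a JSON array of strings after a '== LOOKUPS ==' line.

Trace:
  add 162.243.239.144/28 -> H2 at depth 28
  add 239.0.0.0/9 -> H2 at depth 9
  add 162.243.224.0/20 -> H1 at depth 20
  add 0.0.0.0/0 -> H0 at depth 0
  add 162.243.239.0/24 -> H4 at depth 24
  lookup 162.243.239.1: bits 101000101111001111101111 walk d0:H0→d1:-→d2:-→d3:-→d4:-→d5:-→d6:-→d7:-→d8:-→d9:-→d10:-→d11:-→d12:-→d13:-→d14:-→d15:-→d16:-→d17:-→d18:-→d19:-→d20:H1→d21:-→d22:-→d23:-→d24:H4 -> H4
  - 162.243.239.0/24 clear@24
  lookup 177.77.175.68: bits 101 walk d0:H0→d1:-→d2:-→d3:- -> H0
  lookup 162.243.239.145: bits 1010001011110011111011111001 walk d0:H0→d1:-→d2:-→d3:-→d4:-→d5:-→d6:-→d7:-→d8:-→d9:-→d10:-→d11:-→d12:-→d13:-→d14:-→d15:-→d16:-→d17:-→d18:-→d19:-→d20:H1→d21:-→d22:-→d23:-→d24:-→d25:-→d26:-→d27:-→d28:H2 -> H2
  lookup 239.2.58.9: bits 111011110 walk d0:H0→d1:-→d2:-→d3:-→d4:-→d5:-→d6:-→d7:-→d8:-→d9:H2 -> H2
  lookup 162.243.224.45: bits 10100010111100111110 walk d0:H0→d1:-→d2:-→d3:-→d4:-→d5:-→d6:-→d7:-→d8:-→d9:-→d10:-→d11:-→d12:-→d13:-→d14:-→d15:-→d16:-→d17:-→d18:-→d19:-→d20:H1 -> H1
  add 239.74.0.0/16 -> H3 at depth 16
  add 162.243.239.144/28 -> H2 at depth 28
  - 239.0.0.0/9 clear@9
  lookup 239.74.6.95: bits 1110111101001010 walk d0:H0→d1:-→d2:-→d3:-→d4:-→d5:-→d6:-→d7:-→d8:-→d9:-→d10:-→d11:-→d12:-→d13:-→d14:-→d15:-→d16:H3 -> H3
  add 239.64.0.0/12 -> H2 at depth 12
  add 162.243.0.0/16 -> H4 at depth 16
  add 162.243.224.0/20 -> H1 at depth 20
  add 0.0.0.0/0 -> H2 at depth 0
  - 239.64.0.0/12 clear@12
  lookup 162.243.239.145: bits 1010001011110011111011111001 walk d0:H2→d1:-→d2:-→d3:-→d4:-→d5:-→d6:-→d7:-→d8:-→d9:-→d10:-→d11:-→d12:-→d13:-→d14:-→d15:-→d16:H4→d17:-→d18:-→d19:-→d20:H1→d21:-→d22:-→d23:-→d24:-→d25:-→d26:-→d27:-→d28:H2 -> H2
  add 239.74.149.240/28 -> H0 at depth 28
  - 0.0.0.0/0 clear@0
  lookup 239.74.0.15: bits 1110111101001010 walk d0:-→d1:-→d2:-→d3:-→d4:-→d5:-→d6:-→d7:-→d8:-→d9:-→d10:-→d11:-→d12:-→d13:-→d14:-→d15:-→d16:H3 -> H3
  - 239.74.0.0/16 clear@16
  add 162.243.239.144/28 -> H4 at depth 28
  add 239.64.0.0/12 -> H2 at depth 12
  add 162.240.0.0/12 -> H0 at depth 12
  lookup 239.74.149.253: bits 1110111101001010100101011111 walk d0:-→d1:-→d2:-→d3:-→d4:-→d5:-→d6:-→d7:-→d8:-→d9:-→d10:-→d11:-→d12:H2→d13:-→d14:-→d15:-→d16:-→d17:-→d18:-→d19:-→d20:-→d21:-→d22:-→d23:-→d24:-→d25:-→d26:-→d27:-→d28:H0 -> H0
  add 128.0.0.0/1 -> H0 at depth 1
  lookup 239.74.149.247: bits 1110111101001010100101011111 walk d0:-→d1:H0→d2:-→d3:-→d4:-→d5:-→d6:-→d7:-→d8:-→d9:-→d10:-→d11:-→d12:H2→d13:-→d14:-→d15:-→d16:-→d17:-→d18:-→d19:-→d20:-→d21:-→d22:-→d23:-→d24:-→d25:-→d26:-→d27:-→d28:H0 -> H0
  - 239.74.149.240/28 clear@28
  lookup 162.240.0.34: bits 10100010111100 walk d0:-→d1:H0→d2:-→d3:-→d4:-→d5:-→d6:-→d7:-→d8:-→d9:-→d10:-→d11:-→d12:H0→d13:-→d14:- -> H0
  lookup 25.57.104.80: bits ε walk d0:- -> no-route
  add 162.243.0.0/16 -> H1 at depth 16
  add 162.243.0.0/16 -> H0 at depth 16
  - 162.243.0.0/16 clear@16
  lookup 162.252.90.51: bits 101000101111 walk d0:-→d1:H0→d2:-→d3:-→d4:-→d5:-→d6:-→d7:-→d8:-→d9:-→d10:-→d11:-→d12:H0 -> H0
  add 162.240.0.0/12 -> H1 at depth 12

== LOOKUPS ==
["H4","H0","H2","H2","H1","H3","H2","H3","H0","H0","H0","no-route","H0"]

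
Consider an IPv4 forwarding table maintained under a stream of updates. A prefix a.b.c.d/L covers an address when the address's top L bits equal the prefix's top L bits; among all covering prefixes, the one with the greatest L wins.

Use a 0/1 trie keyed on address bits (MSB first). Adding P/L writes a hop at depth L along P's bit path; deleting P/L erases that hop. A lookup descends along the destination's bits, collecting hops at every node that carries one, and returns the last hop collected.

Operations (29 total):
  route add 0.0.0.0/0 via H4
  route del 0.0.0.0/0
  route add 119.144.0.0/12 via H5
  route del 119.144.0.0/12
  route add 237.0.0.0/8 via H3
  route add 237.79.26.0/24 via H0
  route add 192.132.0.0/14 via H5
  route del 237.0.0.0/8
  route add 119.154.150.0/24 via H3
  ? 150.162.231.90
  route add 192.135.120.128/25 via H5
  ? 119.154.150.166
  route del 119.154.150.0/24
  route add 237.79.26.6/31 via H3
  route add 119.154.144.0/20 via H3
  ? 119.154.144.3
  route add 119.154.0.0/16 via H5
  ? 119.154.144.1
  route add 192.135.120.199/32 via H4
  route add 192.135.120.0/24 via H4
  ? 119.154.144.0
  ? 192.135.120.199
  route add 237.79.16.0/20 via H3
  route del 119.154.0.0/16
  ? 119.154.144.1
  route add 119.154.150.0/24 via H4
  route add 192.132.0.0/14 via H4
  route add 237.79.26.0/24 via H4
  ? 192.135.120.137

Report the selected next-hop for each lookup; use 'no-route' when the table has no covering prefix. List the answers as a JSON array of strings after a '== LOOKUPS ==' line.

Apply in order:
  + 0.0.0.0/0 (H4) depth=0
  - 0.0.0.0/0 clear@0
  + 119.144.0.0/12 (H5) depth=12
  - 119.144.0.0/12 clear@12
  + 237.0.0.0/8 (H3) depth=8
  + 237.79.26.0/24 (H0) depth=24
  + 192.132.0.0/14 (H5) depth=14
  - 237.0.0.0/8 clear@8
  + 119.154.150.0/24 (H3) depth=24
  lookup 150.162.231.90: bits 1 walk d0:-→d1:- -> no-route
  + 192.135.120.128/25 (H5) depth=25
  lookup 119.154.150.166: bits 011101111001101010010110 walk d0:-→d1:-→d2:-→d3:-→d4:-→d5:-→d6:-→d7:-→d8:-→d9:-→d10:-→d11:-→d12:-→d13:-→d14:-→d15:-→d16:-→d17:-→d18:-→d19:-→d20:-→d21:-→d22:-→d23:-→d24:H3 -> H3
  - 119.154.150.0/24 clear@24
  + 237.79.26.6/31 (H3) depth=31
  + 119.154.144.0/20 (H3) depth=20
  lookup 119.154.144.3: bits 011101111001101010010 walk d0:-→d1:-→d2:-→d3:-→d4:-→d5:-→d6:-→d7:-→d8:-→d9:-→d10:-→d11:-→d12:-→d13:-→d14:-→d15:-→d16:-→d17:-→d18:-→d19:-→d20:H3→d21:- -> H3
  + 119.154.0.0/16 (H5) depth=16
  lookup 119.154.144.1: bits 011101111001101010010 walk d0:-→d1:-→d2:-→d3:-→d4:-→d5:-→d6:-→d7:-→d8:-→d9:-→d10:-→d11:-→d12:-→d13:-→d14:-→d15:-→d16:H5→d17:-→d18:-→d19:-→d20:H3→d21:- -> H3
  + 192.135.120.199/32 (H4) depth=32
  + 192.135.120.0/24 (H4) depth=24
  lookup 119.154.144.0: bits 011101111001101010010 walk d0:-→d1:-→d2:-→d3:-→d4:-→d5:-→d6:-→d7:-→d8:-→d9:-→d10:-→d11:-→d12:-→d13:-→d14:-→d15:-→d16:H5→d17:-→d18:-→d19:-→d20:H3→d21:- -> H3
  lookup 192.135.120.199: bits 11000000100001110111100011000111 walk d0:-→d1:-→d2:-→d3:-→d4:-→d5:-→d6:-→d7:-→d8:-→d9:-→d10:-→d11:-→d12:-→d13:-→d14:H5→d15:-→d16:-→d17:-→d18:-→d19:-→d20:-→d21:-→d22:-→d23:-→d24:H4→d25:H5→d26:-→d27:-→d28:-→d29:-→d30:-→d31:-→d32:H4 -> H4
  + 237.79.16.0/20 (H3) depth=20
  - 119.154.0.0/16 clear@16
  lookup 119.154.144.1: bits 011101111001101010010 walk d0:-→d1:-→d2:-→d3:-→d4:-→d5:-→d6:-→d7:-→d8:-→d9:-→d10:-→d11:-→d12:-→d13:-→d14:-→d15:-→d16:-→d17:-→d18:-→d19:-→d20:H3→d21:- -> H3
  + 119.154.150.0/24 (H4) depth=24
  + 192.132.0.0/14 (H4) depth=14
  + 237.79.26.0/24 (H4) depth=24
  lookup 192.135.120.137: bits 1100000010000111011110001 walk d0:-→d1:-→d2:-→d3:-→d4:-→d5:-→d6:-→d7:-→d8:-→d9:-→d10:-→d11:-→d12:-→d13:-→d14:H4→d15:-→d16:-→d17:-→d18:-→d19:-→d20:-→d21:-→d22:-→d23:-→d24:H4→d25:H5 -> H5

== LOOKUPS ==
["no-route","H3","H3","H3","H3","H4","H3","H5"]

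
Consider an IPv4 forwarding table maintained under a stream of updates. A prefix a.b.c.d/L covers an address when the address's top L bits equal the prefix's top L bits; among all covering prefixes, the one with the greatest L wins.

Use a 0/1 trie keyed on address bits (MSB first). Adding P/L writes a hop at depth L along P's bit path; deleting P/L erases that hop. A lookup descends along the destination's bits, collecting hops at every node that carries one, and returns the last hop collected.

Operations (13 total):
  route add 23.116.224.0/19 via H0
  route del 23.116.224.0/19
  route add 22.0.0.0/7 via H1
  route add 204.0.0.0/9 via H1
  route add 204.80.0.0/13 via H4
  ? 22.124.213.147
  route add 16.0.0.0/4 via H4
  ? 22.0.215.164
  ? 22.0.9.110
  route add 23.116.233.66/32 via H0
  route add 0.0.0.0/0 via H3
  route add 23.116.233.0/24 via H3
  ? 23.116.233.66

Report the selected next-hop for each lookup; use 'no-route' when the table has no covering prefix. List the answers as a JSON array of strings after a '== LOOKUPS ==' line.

Trace:
  + 23.116.224.0/19 (H0) depth=19
  del 23.116.224.0/19 (clear depth 19)
  + 22.0.0.0/7 (H1) depth=7
  + 204.0.0.0/9 (H1) depth=9
  + 204.80.0.0/13 (H4) depth=13
  lookup 22.124.213.147: bits 0001011 walk d0:-→d1:-→d2:-→d3:-→d4:-→d5:-→d6:-→d7:H1 -> H1
  + 16.0.0.0/4 (H4) depth=4
  lookup 22.0.215.164: bits 0001011 walk d0:-→d1:-→d2:-→d3:-→d4:H4→d5:-→d6:-→d7:H1 -> H1
  lookup 22.0.9.110: bits 0001011 walk d0:-→d1:-→d2:-→d3:-→d4:H4→d5:-→d6:-→d7:H1 -> H1
  + 23.116.233.66/32 (H0) depth=32
  + 0.0.0.0/0 (H3) depth=0
  + 23.116.233.0/24 (H3) depth=24
  lookup 23.116.233.66: bits 00010111011101001110100101000010 walk d0:H3→d1:-→d2:-→d3:-→d4:H4→d5:-→d6:-→d7:H1→d8:-→d9:-→d10:-→d11:-→d12:-→d13:-→d14:-→d15:-→d16:-→d17:-→d18:-→d19:-→d20:-→d21:-→d22:-→d23:-→d24:H3→d25:-→d26:-→d27:-→d28:-→d29:-→d30:-→d31:-→d32:H0 -> H0

== LOOKUPS ==
["H1","H1","H1","H0"]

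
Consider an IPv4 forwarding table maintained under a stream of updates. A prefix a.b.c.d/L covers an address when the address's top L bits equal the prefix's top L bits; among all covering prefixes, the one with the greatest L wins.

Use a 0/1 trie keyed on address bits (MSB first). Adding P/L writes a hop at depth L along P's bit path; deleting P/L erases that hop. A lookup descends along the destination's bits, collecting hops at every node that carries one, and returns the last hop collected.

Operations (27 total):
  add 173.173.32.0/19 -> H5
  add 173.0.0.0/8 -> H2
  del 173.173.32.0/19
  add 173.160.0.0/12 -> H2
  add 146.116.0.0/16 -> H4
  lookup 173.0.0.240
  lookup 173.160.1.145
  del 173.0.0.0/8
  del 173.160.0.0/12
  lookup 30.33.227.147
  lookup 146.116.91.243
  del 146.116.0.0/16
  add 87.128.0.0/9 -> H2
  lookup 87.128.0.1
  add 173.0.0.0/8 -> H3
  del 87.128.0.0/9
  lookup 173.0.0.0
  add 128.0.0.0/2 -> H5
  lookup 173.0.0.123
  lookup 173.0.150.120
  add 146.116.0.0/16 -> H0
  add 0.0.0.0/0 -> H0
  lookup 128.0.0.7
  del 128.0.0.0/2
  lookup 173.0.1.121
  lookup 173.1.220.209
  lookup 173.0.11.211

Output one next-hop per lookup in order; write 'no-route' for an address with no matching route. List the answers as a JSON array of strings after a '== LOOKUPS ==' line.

Apply in order:
  add 173.173.32.0/19 -> H5 at depth 19
  add 173.0.0.0/8 -> H2 at depth 8
  del 173.173.32.0/19 (clear depth 19)
  add 173.160.0.0/12 -> H2 at depth 12
  add 146.116.0.0/16 -> H4 at depth 16
  lookup 173.0.0.240: bits 10101101 walk d0:-→d1:-→d2:-→d3:-→d4:-→d5:-→d6:-→d7:-→d8:H2 -> H2
  lookup 173.160.1.145: bits 101011011010 walk d0:-→d1:-→d2:-→d3:-→d4:-→d5:-→d6:-→d7:-→d8:H2→d9:-→d10:-→d11:-→d12:H2 -> H2
  del 173.0.0.0/8 (clear depth 8)
  del 173.160.0.0/12 (clear depth 12)
  lookup 30.33.227.147: bits ε walk d0:- -> no-route
  lookup 146.116.91.243: bits 1001001001110100 walk d0:-→d1:-→d2:-→d3:-→d4:-→d5:-→d6:-→d7:-→d8:-→d9:-→d10:-→d11:-→d12:-→d13:-→d14:-→d15:-→d16:H4 -> H4
  del 146.116.0.0/16 (clear depth 16)
  add 87.128.0.0/9 -> H2 at depth 9
  lookup 87.128.0.1: bits 010101111 walk d0:-→d1:-→d2:-→d3:-→d4:-→d5:-→d6:-→d7:-→d8:-→d9:H2 -> H2
  add 173.0.0.0/8 -> H3 at depth 8
  del 87.128.0.0/9 (clear depth 9)
  lookup 173.0.0.0: bits 10101101 walk d0:-→d1:-→d2:-→d3:-→d4:-→d5:-→d6:-→d7:-→d8:H3 -> H3
  add 128.0.0.0/2 -> H5 at depth 2
  lookup 173.0.0.123: bits 10101101 walk d0:-→d1:-→d2:H5→d3:-→d4:-→d5:-→d6:-→d7:-→d8:H3 -> H3
  lookup 173.0.150.120: bits 10101101 walk d0:-→d1:-→d2:H5→d3:-→d4:-→d5:-→d6:-→d7:-→d8:H3 -> H3
  add 146.116.0.0/16 -> H0 at depth 16
  add 0.0.0.0/0 -> H0 at depth 0
  lookup 128.0.0.7: bits 100 walk d0:H0→d1:-→d2:H5→d3:- -> H5
  del 128.0.0.0/2 (clear depth 2)
  lookup 173.0.1.121: bits 10101101 walk d0:H0→d1:-→d2:-→d3:-→d4:-→d5:-→d6:-→d7:-→d8:H3 -> H3
  lookup 173.1.220.209: bits 10101101 walk d0:H0→d1:-→d2:-→d3:-→d4:-→d5:-→d6:-→d7:-→d8:H3 -> H3
  lookup 173.0.11.211: bits 10101101 walk d0:H0→d1:-→d2:-→d3:-→d4:-→d5:-→d6:-→d7:-→d8:H3 -> H3

== LOOKUPS ==
["H2","H2","no-route","H4","H2","H3","H3","H3","H5","H3","H3","H3"]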